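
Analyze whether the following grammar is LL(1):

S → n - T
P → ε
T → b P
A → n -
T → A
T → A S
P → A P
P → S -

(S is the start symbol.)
Relevant sets:
  FIRST(A) = { 'n' }
  FIRST(S) = { 'n' }
  FOLLOW(P) = { $, '-' }

For P:
  PREDICT(P → ε) = { $, '-' }
  PREDICT(P → A P) = { 'n' }
  PREDICT(P → S '-') = { 'n' }
For T:
  PREDICT(T → b P) = { 'b' }
  PREDICT(T → A) = { 'n' }
  PREDICT(T → A S) = { 'n' }
S, A have a single production, so nothing to check there.

Conflict found: Predict set conflict for P: { 'n' }
The grammar is NOT LL(1).

Answer: No. Predict set conflict for P: { 'n' }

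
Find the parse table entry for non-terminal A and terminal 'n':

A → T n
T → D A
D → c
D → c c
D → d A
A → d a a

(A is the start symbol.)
Empty (error entry)

To find M[A, 'n'], we find productions for A where 'n' is in the predict set (PREDICT(N → α) = (FIRST(α) \ {ε}) ∪ (FOLLOW(N) if α ⇒* ε)).

Relevant sets:
  FIRST(T) = { 'c', 'd' }

A → T n: PREDICT = { 'c', 'd' }
A → d a a: PREDICT = { 'd' }

M[A, 'n'] is empty (no production applies)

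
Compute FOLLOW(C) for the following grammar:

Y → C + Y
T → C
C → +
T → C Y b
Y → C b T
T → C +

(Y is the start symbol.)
To compute FOLLOW(C), find every occurrence of C on a right-hand side N → α C β: add FIRST(β) \ {ε}, and if β is empty or nullable also add FOLLOW(N). Iterate to a fixed point.

In Y → C + Y: C is followed by '+' Y, add FIRST('+' Y) \ {ε} = { '+' }
In T → C: C is at the end, add FOLLOW(T)
In T → C Y b: C is followed by Y b, add FIRST(Y b) \ {ε} = { '+' }
In Y → C b T: C is followed by b T, add FIRST(b T) \ {ε} = { 'b' }
In T → C +: C is followed by '+', add FIRST('+') \ {ε} = { '+' }

The FOLLOW sets referred to above (computed the same way, to a fixed point):
  FOLLOW(T) = { $, 'b' }

Taking the union: FOLLOW(C) = { $, '+', 'b' }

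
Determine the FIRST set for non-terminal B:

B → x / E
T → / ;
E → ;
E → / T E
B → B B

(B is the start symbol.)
{ 'x' }

From B → x / E:
  - x is a terminal: add 'x' and stop
From B → B B:
  - B is the symbol being defined: contributes nothing new
    B is not nullable, so stop

Collecting: FIRST(B) = { 'x' }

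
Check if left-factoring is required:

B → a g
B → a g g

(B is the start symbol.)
Yes, B has productions with common prefix 'a g'

Left-factoring is needed when two productions for the same non-terminal
share a common prefix on the right-hand side.

Productions for B:
  B → a g
  B → a g g

Found common prefix 'a g' in productions for B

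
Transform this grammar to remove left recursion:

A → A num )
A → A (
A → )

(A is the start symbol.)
A is directly left-recursive. The standard transformation for
  A → A α₁ | ... | A α_m | β₁ | ... | β_n
is
  A  → β₁ A' | ... | β_n A'
  A' → α₁ A' | ... | α_m A' | ε

A → ) becomes A → ) A'
A → A num ) becomes A' → num ) A'
A → A ( becomes A' → ( A'
Add A' → ε

Resulting grammar:
A → ) A'
A' → num ) A'
A' → ( A'
A' → ε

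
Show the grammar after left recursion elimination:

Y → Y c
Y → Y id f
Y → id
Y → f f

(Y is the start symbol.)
Y → id Y'
Y → f f Y'
Y' → c Y'
Y' → id f Y'
Y' → ε

Y is directly left-recursive. The standard transformation for
  A → A α₁ | ... | A α_m | β₁ | ... | β_n
is
  A  → β₁ A' | ... | β_n A'
  A' → α₁ A' | ... | α_m A' | ε

Y → id becomes Y → id Y'
Y → f f becomes Y → f f Y'
Y → Y c becomes Y' → c Y'
Y → Y id f becomes Y' → id f Y'
Add Y' → ε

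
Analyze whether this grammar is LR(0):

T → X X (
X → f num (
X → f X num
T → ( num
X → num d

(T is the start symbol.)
A grammar is LR(0) if no state in the canonical LR(0) collection has:
  - both a shift item (dot before a terminal) and a complete item (shift-reduce conflict), or
  - two or more complete items (reduce-reduce conflict; the accept item [T' → T .] counts as a complete item here).

Augment with T' → T and build the canonical LR(0) collection (I0 = CLOSURE({[T' → . T]}), then GOTO on every symbol after a dot until no new states appear). It has 14 states:
  I0: { [T → . ( num], [T → . X X (], [T' → . T], [X → . f X num], [X → . f num (], [X → . num d] }  — shift
  I1: { [T → ( . num] }  — shift
  I2: { [T' → T .] }  — accept
  I3: { [T → X . X (], [X → . f X num], [X → . f num (], [X → . num d] }  — shift
  I4: { [X → . f X num], [X → . f num (], [X → . num d], [X → f . X num], [X → f . num (] }  — shift
  I5: { [X → num . d] }  — shift
  I6: { [X → num d .] }  — reduce
  I7: { [X → f X . num] }  — shift
  I8: { [X → f num . (], [X → num . d] }  — shift
  I9: { [X → f num ( .] }  — reduce
  I10: { [X → f X num .] }  — reduce
  I11: { [T → X X . (] }  — shift
  I12: { [T → X X ( .] }  — reduce
  I13: { [T → ( num .] }  — reduce

Every state is either a pure shift/goto state or contains exactly one complete item and nothing to shift — no conflicts. The grammar is LR(0).

Answer: Yes, the grammar is LR(0)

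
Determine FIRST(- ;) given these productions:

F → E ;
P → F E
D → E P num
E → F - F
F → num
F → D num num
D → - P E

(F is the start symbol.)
To compute FIRST(- ;), process the symbols left to right:
Symbol - is a terminal. Add '-' and stop.
FIRST(- ;) = { '-' }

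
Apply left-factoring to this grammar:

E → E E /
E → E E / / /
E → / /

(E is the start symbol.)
Left-factoring transforms A → αβ₁ | αβ₂ into A → αA' and A' → β₁ | β₂
(α is the longest common prefix among the alternatives). Repeat until
no nonterminal has two alternatives with a common prefix.

Round 1: E has alternatives sharing prefix 'E E /'. Introduce E': E → E E / E'
  Add: E' → ε
  Add: E' → / /

No remaining common prefixes — done.

Resulting grammar:
E → E E / E'
E' → ε
E' → / /
E → / /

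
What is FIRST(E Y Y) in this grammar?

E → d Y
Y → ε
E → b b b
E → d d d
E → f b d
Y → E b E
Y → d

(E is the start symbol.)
FIRST sets of the non-terminals involved (from the grammar, by fixed-point iteration):
  FIRST(E) = { 'b', 'd', 'f' }

To compute FIRST(E Y Y), process the symbols left to right:
Symbol E is a non-terminal. Add FIRST(E) \ {ε} = { 'b', 'd', 'f' }
E is not nullable (ε ∉ FIRST(E)), so stop here.
FIRST(E Y Y) = { 'b', 'd', 'f' }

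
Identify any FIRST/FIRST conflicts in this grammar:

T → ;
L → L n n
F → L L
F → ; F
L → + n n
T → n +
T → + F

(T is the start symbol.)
A FIRST/FIRST conflict occurs when two productions N → α and N → β for the same non-terminal have FIRST(α) ∩ FIRST(β) ≠ ∅ (with ε ∈ FIRST of a nullable right-hand side, so two nullable alternatives also conflict).

FIRST sets of the non-terminals at (or reachable through a nullable prefix from) the front of some alternative:
  FIRST(L) = { '+' }

Productions for T:
  T → ;: FIRST = { ';' }
  T → n +: FIRST = { 'n' }
  T → + F: FIRST = { '+' }
Productions for L:
  L → L n n: FIRST = { '+' }
  L → + n n: FIRST = { '+' }
Productions for F:
  F → L L: FIRST = { '+' }
  F → ; F: FIRST = { ';' }

Conflict for L: L → L n n and L → + n n
  Overlap: { '+' }

Answer: Yes. L → L n n / L → '+' n n on { '+' }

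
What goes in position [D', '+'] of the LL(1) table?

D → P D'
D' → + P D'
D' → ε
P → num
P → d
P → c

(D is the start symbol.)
D' → + P D'

To find M[D', '+'], we find productions for D' where '+' is in the predict set (PREDICT(N → α) = (FIRST(α) \ {ε}) ∪ (FOLLOW(N) if α ⇒* ε)).

Relevant sets:
  FOLLOW(D') = { $ }

D' → + P D': PREDICT = { '+' }
  '+' is in predict set, so this production goes in M[D', '+']
D' → ε: PREDICT = { $ }

M[D', '+'] = D' → + P D'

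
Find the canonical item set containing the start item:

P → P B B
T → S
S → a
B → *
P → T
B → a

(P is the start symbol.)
{ [P → . P B B], [P → . T], [P' → . P], [S → . a], [T → . S] }

First, augment the grammar with P' → P
I₀ = CLOSURE({ [P' → . P] }):
  [P' → . P] has the dot before P: add [P → . P B B], [P → . T]
  [P → . T] has the dot before T: add [T → . S]
  [T → . S] has the dot before S: add [S → . a]
No further items can be added.

I₀ = { [P → . P B B], [P → . T], [P' → . P], [S → . a], [T → . S] }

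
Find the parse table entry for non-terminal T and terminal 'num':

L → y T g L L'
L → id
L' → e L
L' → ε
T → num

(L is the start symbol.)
To find M[T, 'num'], we find productions for T where 'num' is in the predict set (PREDICT(N → α) = (FIRST(α) \ {ε}) ∪ (FOLLOW(N) if α ⇒* ε)).

T → num: PREDICT = { 'num' }
  'num' is in predict set, so this production goes in M[T, 'num']

M[T, 'num'] = T → num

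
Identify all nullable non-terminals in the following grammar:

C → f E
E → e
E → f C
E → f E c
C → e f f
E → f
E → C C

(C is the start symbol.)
None

There are no ε-productions, so no non-terminal can derive ε.
No non-terminals are nullable.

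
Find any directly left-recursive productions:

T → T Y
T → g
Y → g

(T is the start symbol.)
Direct left recursion occurs when N → N α for some non-terminal N (the right-hand side begins with the left-hand side itself).

T → T Y: LEFT RECURSIVE (starts with T)
T → g: starts with g
Y → g: starts with g

The grammar has direct left recursion on: T.

Answer: Yes, T is left-recursive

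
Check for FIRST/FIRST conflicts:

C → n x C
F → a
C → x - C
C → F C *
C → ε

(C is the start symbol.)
No FIRST/FIRST conflicts.

FIRST sets of the non-terminals at (or reachable through a nullable prefix from) the front of some alternative:
  FIRST(F) = { 'a' }

Productions for C:
  C → n x C: FIRST = { 'n' }
  C → x - C: FIRST = { 'x' }
  C → F C *: FIRST = { 'a' }
  C → ε: FIRST = { ε }
F has only one production, so no FIRST/FIRST conflict is possible there.

All alternatives of each non-terminal have pairwise disjoint FIRST sets.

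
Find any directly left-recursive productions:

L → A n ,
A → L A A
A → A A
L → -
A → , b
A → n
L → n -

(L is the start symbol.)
L → A n ,: starts with A
A → L A A: starts with L
A → A A: LEFT RECURSIVE (starts with A)
L → -: starts with '-'
A → , b: starts with ','
A → n: starts with n
L → n -: starts with n

The grammar has direct left recursion on: A.

Answer: Yes, A is left-recursive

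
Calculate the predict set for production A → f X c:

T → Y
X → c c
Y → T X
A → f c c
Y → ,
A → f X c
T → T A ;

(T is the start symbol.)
PREDICT(A → f X c) = (FIRST(RHS) \ {ε}) ∪ (FOLLOW(A) if ε ∈ FIRST(RHS), i.e. RHS ⇒* ε)
FIRST(f X c) = { 'f' }
ε ∉ FIRST(f X c), so FOLLOW(A) is not added.
PREDICT(A → f X c) = { 'f' }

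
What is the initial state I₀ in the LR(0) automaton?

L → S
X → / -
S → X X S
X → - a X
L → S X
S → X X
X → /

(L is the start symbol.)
First, augment the grammar with L' → L
I₀ = CLOSURE({ [L' → . L] }):
  [L' → . L] has the dot before L: add [L → . S], [L → . S X]
  [L → . S] has the dot before S: add [S → . X X S], [S → . X X]
  [S → . X X S] has the dot before X: add [X → . / -], [X → . - a X], [X → . /]
No further items can be added.

I₀ = { [L → . S X], [L → . S], [L' → . L], [S → . X X S], [S → . X X], [X → . - a X], [X → . / -], [X → . /] }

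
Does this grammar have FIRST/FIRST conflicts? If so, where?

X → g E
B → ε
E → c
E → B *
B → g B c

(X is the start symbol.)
No FIRST/FIRST conflicts.

A FIRST/FIRST conflict occurs when two productions N → α and N → β for the same non-terminal have FIRST(α) ∩ FIRST(β) ≠ ∅ (with ε ∈ FIRST of a nullable right-hand side, so two nullable alternatives also conflict).

FIRST sets of the non-terminals at (or reachable through a nullable prefix from) the front of some alternative:
  FIRST(B) = { 'g', ε }

Productions for B:
  B → ε: FIRST = { ε }
  B → g B c: FIRST = { 'g' }
Productions for E:
  E → c: FIRST = { 'c' }
  E → B *: FIRST = { '*', 'g' }
X has only one production, so no FIRST/FIRST conflict is possible there.

All alternatives of each non-terminal have pairwise disjoint FIRST sets.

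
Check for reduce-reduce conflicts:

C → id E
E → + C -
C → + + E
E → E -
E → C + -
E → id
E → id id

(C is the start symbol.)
Yes — I8: [E → id .] vs [E → id id .]

A reduce-reduce conflict occurs when an LR(0) state has two complete items [A → α .] and [B → β .] — both call for a reduction, and with no lookahead the parser cannot choose between them.

Augment with C' → C and build the canonical LR(0) collection (I0 = CLOSURE({[C' → . C]}), then GOTO on every symbol after a dot until no new states appear). It has 19 states:
  I0: { [C → . + + E], [C → . id E], [C' → . C] }  — shift
  I1: { [C → + . + E] }  — shift
  I2: { [C' → C .] }  — accept
  I3: { [C → . + + E], [C → . id E], [C → id . E], [E → . + C -], [E → . C + -], [E → . E -], [E → . id id], [E → . id] }  — shift
  I4: { [C → + . + E], [C → . + + E], [C → . id E], [E → + . C -] }  — shift
  I5: { [E → C . + -] }  — shift
  I6: { [C → id E .], [E → E . -] }  — shift, reduce
  I7: { [C → . + + E], [C → . id E], [C → id . E], [E → . + C -], [E → . C + -], [E → . E -], [E → . id id], [E → . id], [E → id . id], [E → id .] }  — shift, reduce
  I8: { [C → . + + E], [C → . id E], [C → id . E], [E → . + C -], [E → . C + -], [E → . E -], [E → . id id], [E → . id], [E → id . id], [E → id .], [E → id id .] }  — shift, 2 reduces
  I9: { [E → E - .] }  — reduce
  I10: { [E → C + . -] }  — shift
  I11: { [E → C + - .] }  — reduce
  I12: { [C → + + . E], [C → + . + E], [C → . + + E], [C → . id E], [E → . + C -], [E → . C + -], [E → . E -], [E → . id id], [E → . id] }  — shift
  I13: { [E → + C . -] }  — shift
  I14: { [E → + C - .] }  — reduce
  I15: { [C → + + . E], [C → + . + E], [C → . + + E], [C → . id E], [E → + . C -], [E → . + C -], [E → . C + -], [E → . E -], [E → . id id], [E → . id] }  — shift
  I16: { [C → + + E .], [E → E . -] }  — shift, reduce
  I17: { [E → + C . -], [E → C . + -] }  — shift
  I18: { [C → + + . E], [C → . + + E], [C → . id E], [E → . + C -], [E → . C + -], [E → . E -], [E → . id id], [E → . id] }  — shift

I8 contains complete items [E → id .], [E → id id .] — reduce-reduce conflict.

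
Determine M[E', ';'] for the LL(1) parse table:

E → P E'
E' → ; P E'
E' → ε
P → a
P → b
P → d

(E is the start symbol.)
E' → ; P E'

To find M[E', ';'], we find productions for E' where ';' is in the predict set (PREDICT(N → α) = (FIRST(α) \ {ε}) ∪ (FOLLOW(N) if α ⇒* ε)).

Relevant sets:
  FOLLOW(E') = { $ }

E' → ; P E': PREDICT = { ';' }
  ';' is in predict set, so this production goes in M[E', ';']
E' → ε: PREDICT = { $ }

M[E', ';'] = E' → ; P E'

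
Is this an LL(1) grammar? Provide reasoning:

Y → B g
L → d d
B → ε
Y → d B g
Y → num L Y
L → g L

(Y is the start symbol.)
A grammar is LL(1) if for each non-terminal N with multiple productions, the predict sets of those productions are pairwise disjoint, where PREDICT(N → α) = (FIRST(α) \ {ε}) ∪ (FOLLOW(N) if α ⇒* ε).

Relevant sets:
  FIRST(B) = { ε }

For Y:
  PREDICT(Y → B g) = { 'g' }
  PREDICT(Y → d B g) = { 'd' }
  PREDICT(Y → num L Y) = { 'num' }
For L:
  PREDICT(L → d d) = { 'd' }
  PREDICT(L → g L) = { 'g' }
B has a single production, so nothing to check there.

All predict sets are disjoint. The grammar IS LL(1).

Answer: Yes, the grammar is LL(1).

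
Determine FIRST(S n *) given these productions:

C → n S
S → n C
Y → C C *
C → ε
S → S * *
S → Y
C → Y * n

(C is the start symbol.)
FIRST sets of the non-terminals involved (from the grammar, by fixed-point iteration):
  FIRST(S) = { '*', 'n' }

To compute FIRST(S n *), process the symbols left to right:
Symbol S is a non-terminal. Add FIRST(S) \ {ε} = { '*', 'n' }
S is not nullable (ε ∉ FIRST(S)), so stop here.
FIRST(S n *) = { '*', 'n' }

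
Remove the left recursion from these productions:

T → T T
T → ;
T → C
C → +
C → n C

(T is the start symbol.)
T is directly left-recursive. The standard transformation for
  A → A α₁ | ... | A α_m | β₁ | ... | β_n
is
  A  → β₁ A' | ... | β_n A'
  A' → α₁ A' | ... | α_m A' | ε

T → ; becomes T → ; T'
T → C becomes T → C T'
T → T T becomes T' → T T'
Add T' → ε

Productions for other non-terminals are unchanged:
  C → +
  C → n C

Resulting grammar:
T → ; T'
T → C T'
T' → T T'
T' → ε
C → +
C → n C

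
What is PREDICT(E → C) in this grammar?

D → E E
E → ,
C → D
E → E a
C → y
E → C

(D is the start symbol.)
PREDICT(E → C) = (FIRST(RHS) \ {ε}) ∪ (FOLLOW(E) if ε ∈ FIRST(RHS), i.e. RHS ⇒* ε)
FIRST(C) = { ',', 'y' }
FIRST(C) = { ',', 'y' }
ε ∉ FIRST(C), so FOLLOW(E) is not added.
PREDICT(E → C) = { ',', 'y' }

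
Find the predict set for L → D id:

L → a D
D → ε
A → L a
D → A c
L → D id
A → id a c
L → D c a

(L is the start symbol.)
PREDICT(L → D id) = (FIRST(RHS) \ {ε}) ∪ (FOLLOW(L) if ε ∈ FIRST(RHS), i.e. RHS ⇒* ε)
FIRST(D) = { 'a', 'c', 'id', ε }
FIRST(D id) = { 'a', 'c', 'id' }
ε ∉ FIRST(D id), so FOLLOW(L) is not added.
PREDICT(L → D id) = { 'a', 'c', 'id' }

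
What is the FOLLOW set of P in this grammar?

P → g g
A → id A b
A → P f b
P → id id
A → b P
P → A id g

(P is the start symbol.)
P is the start symbol, so $ ∈ FOLLOW(P).
In A → P f b: P is followed by f b, add FIRST(f b) \ {ε} = { 'f' }
In A → b P: P is at the end, add FOLLOW(A)

The FOLLOW sets referred to above (computed the same way, to a fixed point):
  FOLLOW(A) = { 'b', 'id' }

Taking the union: FOLLOW(P) = { $, 'b', 'f', 'id' }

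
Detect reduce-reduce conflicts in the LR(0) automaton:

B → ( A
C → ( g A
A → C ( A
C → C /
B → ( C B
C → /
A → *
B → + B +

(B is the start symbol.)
Yes — I14: [A → C ( A .] vs [B → ( A .]

A reduce-reduce conflict occurs when an LR(0) state has two complete items [A → α .] and [B → β .] — both call for a reduction, and with no lookahead the parser cannot choose between them.

Augment with B' → B and build the canonical LR(0) collection (I0 = CLOSURE({[B' → . B]}), then GOTO on every symbol after a dot until no new states appear). It has 20 states:
  I0: { [B → . ( A], [B → . ( C B], [B → . + B +], [B' → . B] }  — shift
  I1: { [A → . *], [A → . C ( A], [B → ( . A], [B → ( . C B], [C → . ( g A], [C → . /], [C → . C /] }  — shift
  I2: { [B → + . B +], [B → . ( A], [B → . ( C B], [B → . + B +] }  — shift
  I3: { [B' → B .] }  — accept
  I4: { [B → + B . +] }  — shift
  I5: { [B → + B + .] }  — reduce
  I6: { [C → ( . g A] }  — shift
  I7: { [A → * .] }  — reduce
  I8: { [C → / .] }  — reduce
  I9: { [B → ( A .] }  — reduce
  I10: { [A → C . ( A], [B → ( C . B], [B → . ( A], [B → . ( C B], [B → . + B +], [C → C . /] }  — shift
  I11: { [A → . *], [A → . C ( A], [A → C ( . A], [B → ( . A], [B → ( . C B], [C → . ( g A], [C → . /], [C → . C /] }  — shift
  I12: { [C → C / .] }  — reduce
  I13: { [B → ( C B .] }  — reduce
  I14: { [A → C ( A .], [B → ( A .] }  — 2 reduces
  I15: { [A → . *], [A → . C ( A], [C → ( g . A], [C → . ( g A], [C → . /], [C → . C /] }  — shift
  I16: { [C → ( g A .] }  — reduce
  I17: { [A → C . ( A], [C → C . /] }  — shift
  I18: { [A → . *], [A → . C ( A], [A → C ( . A], [C → . ( g A], [C → . /], [C → . C /] }  — shift
  I19: { [A → C ( A .] }  — reduce

I14 contains complete items [A → C ( A .], [B → ( A .] — reduce-reduce conflict.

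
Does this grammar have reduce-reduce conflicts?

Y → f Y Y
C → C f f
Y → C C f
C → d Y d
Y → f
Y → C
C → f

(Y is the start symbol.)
Yes — I4: [C → f .] vs [Y → f .]

A reduce-reduce conflict occurs when an LR(0) state has two complete items [A → α .] and [B → β .] — both call for a reduction, and with no lookahead the parser cannot choose between them.

Augment with Y' → Y and build the canonical LR(0) collection (I0 = CLOSURE({[Y' → . Y]}), then GOTO on every symbol after a dot until no new states appear). It has 13 states:
  I0: { [C → . C f f], [C → . d Y d], [C → . f], [Y → . C C f], [Y → . C], [Y → . f Y Y], [Y → . f], [Y' → . Y] }  — shift
  I1: { [C → . C f f], [C → . d Y d], [C → . f], [C → C . f f], [Y → C . C f], [Y → C .] }  — shift, reduce
  I2: { [Y' → Y .] }  — accept
  I3: { [C → . C f f], [C → . d Y d], [C → . f], [C → d . Y d], [Y → . C C f], [Y → . C], [Y → . f Y Y], [Y → . f] }  — shift
  I4: { [C → . C f f], [C → . d Y d], [C → . f], [C → f .], [Y → . C C f], [Y → . C], [Y → . f Y Y], [Y → . f], [Y → f . Y Y], [Y → f .] }  — shift, 2 reduces
  I5: { [C → . C f f], [C → . d Y d], [C → . f], [Y → . C C f], [Y → . C], [Y → . f Y Y], [Y → . f], [Y → f Y . Y] }  — shift
  I6: { [Y → f Y Y .] }  — reduce
  I7: { [C → d Y . d] }  — shift
  I8: { [C → d Y d .] }  — reduce
  I9: { [C → C . f f], [Y → C C . f] }  — shift
  I10: { [C → C f . f], [C → f .] }  — shift, reduce
  I11: { [C → C f f .] }  — reduce
  I12: { [C → C f . f], [Y → C C f .] }  — shift, reduce

I4 contains complete items [C → f .], [Y → f .] — reduce-reduce conflict.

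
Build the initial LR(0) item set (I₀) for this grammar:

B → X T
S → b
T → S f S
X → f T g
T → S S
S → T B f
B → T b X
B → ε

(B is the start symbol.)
First, augment the grammar with B' → B
I₀ = CLOSURE({ [B' → . B] }):
  [B' → . B] has the dot before B: add [B → . X T], [B → . T b X], [B → .]
  [B → . X T] has the dot before X: add [X → . f T g]
  [B → . T b X] has the dot before T: add [T → . S f S], [T → . S S]
  [T → . S f S] has the dot before S: add [S → . b], [S → . T B f]
No further items can be added.

I₀ = { [B → . T b X], [B → . X T], [B → .], [B' → . B], [S → . T B f], [S → . b], [T → . S S], [T → . S f S], [X → . f T g] }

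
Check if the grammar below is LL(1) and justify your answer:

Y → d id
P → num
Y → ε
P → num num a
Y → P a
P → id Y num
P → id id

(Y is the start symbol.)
A grammar is LL(1) if for each non-terminal N with multiple productions, the predict sets of those productions are pairwise disjoint, where PREDICT(N → α) = (FIRST(α) \ {ε}) ∪ (FOLLOW(N) if α ⇒* ε).

Relevant sets:
  FIRST(P) = { 'id', 'num' }
  FOLLOW(Y) = { $, 'num' }

For Y:
  PREDICT(Y → d id) = { 'd' }
  PREDICT(Y → ε) = { $, 'num' }
  PREDICT(Y → P a) = { 'id', 'num' }
For P:
  PREDICT(P → num) = { 'num' }
  PREDICT(P → num num a) = { 'num' }
  PREDICT(P → id Y num) = { 'id' }
  PREDICT(P → id id) = { 'id' }

Conflict found: Predict set conflict for Y: { 'num' }
The grammar is NOT LL(1).

Answer: No. Predict set conflict for Y: { 'num' }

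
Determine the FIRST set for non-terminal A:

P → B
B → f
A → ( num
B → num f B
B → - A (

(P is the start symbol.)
From A → ( num:
  - '(' is a terminal: add '(' and stop

Collecting: FIRST(A) = { '(' }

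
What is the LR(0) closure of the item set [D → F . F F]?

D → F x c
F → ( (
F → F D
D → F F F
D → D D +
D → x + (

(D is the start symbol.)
{ [D → F . F F], [F → . ( (], [F → . F D] }

To compute CLOSURE, for each item [A → α.Bβ] where B is a non-terminal, add [B → .γ] for all productions B → γ; repeat for the newly added items until nothing changes.

Start with: [D → F . F F]
  [D → F . F F] has the dot before F: add [F → . ( (], [F → . F D]
No further items can be added.

CLOSURE = { [D → F . F F], [F → . ( (], [F → . F D] }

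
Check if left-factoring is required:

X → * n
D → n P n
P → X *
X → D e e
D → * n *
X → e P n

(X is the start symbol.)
Left-factoring is needed when two productions for the same non-terminal
share a common prefix on the right-hand side.

Productions for X:
  X → * n
  X → D e e
  X → e P n
Productions for D:
  D → n P n
  D → * n *

No common prefixes found.

Answer: No, left-factoring is not needed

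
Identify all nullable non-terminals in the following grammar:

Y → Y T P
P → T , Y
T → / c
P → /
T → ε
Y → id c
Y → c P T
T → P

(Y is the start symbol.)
{ 'T' }

A non-terminal is nullable if it can derive ε (the empty string): either it has an ε-production, or it has a production whose right-hand side consists entirely of nullable non-terminals.

ε-productions: T → ε
So T is immediately nullable.
No further non-terminal can be added: every production for the remaining non-terminals contains a terminal or a non-nullable non-terminal.
Nullable = { 'T' }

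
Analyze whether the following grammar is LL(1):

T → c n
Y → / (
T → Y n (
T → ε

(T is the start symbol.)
Yes, the grammar is LL(1).

A grammar is LL(1) if for each non-terminal N with multiple productions, the predict sets of those productions are pairwise disjoint, where PREDICT(N → α) = (FIRST(α) \ {ε}) ∪ (FOLLOW(N) if α ⇒* ε).

Relevant sets:
  FIRST(Y) = { '/' }
  FOLLOW(T) = { $ }

For T:
  PREDICT(T → c n) = { 'c' }
  PREDICT(T → Y n '(') = { '/' }
  PREDICT(T → ε) = { $ }
Y has a single production, so nothing to check there.

All predict sets are disjoint. The grammar IS LL(1).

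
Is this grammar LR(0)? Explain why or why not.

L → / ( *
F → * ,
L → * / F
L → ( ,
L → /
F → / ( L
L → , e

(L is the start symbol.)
A grammar is LR(0) if no state in the canonical LR(0) collection has:
  - both a shift item (dot before a terminal) and a complete item (shift-reduce conflict), or
  - two or more complete items (reduce-reduce conflict; the accept item [L' → L .] counts as a complete item here).

Augment with L' → L and build the canonical LR(0) collection (I0 = CLOSURE({[L' → . L]}), then GOTO on every symbol after a dot until no new states appear). It has 17 states:
  I0: { [L → . ( ,], [L → . * / F], [L → . , e], [L → . / ( *], [L → . /], [L' → . L] }  — shift
  I1: { [L → ( . ,] }  — shift
  I2: { [L → * . / F] }  — shift
  I3: { [L → , . e] }  — shift
  I4: { [L → / . ( *], [L → / .] }  — shift, reduce
  I5: { [L' → L .] }  — accept
  I6: { [L → / ( . *] }  — shift
  I7: { [L → / ( * .] }  — reduce
  I8: { [L → , e .] }  — reduce
  I9: { [F → . * ,], [F → . / ( L], [L → * / . F] }  — shift
  I10: { [F → * . ,] }  — shift
  I11: { [F → / . ( L] }  — shift
  I12: { [L → * / F .] }  — reduce
  I13: { [F → / ( . L], [L → . ( ,], [L → . * / F], [L → . , e], [L → . / ( *], [L → . /] }  — shift
  I14: { [F → / ( L .] }  — reduce
  I15: { [F → * , .] }  — reduce
  I16: { [L → ( , .] }  — reduce

Conflict in state I4:
  Shift-reduce conflict between [L → / .] and [L → / . ( *]
So the grammar is NOT LR(0).

Answer: No. Shift-reduce conflict between [L → / .] and [L → / . ( *]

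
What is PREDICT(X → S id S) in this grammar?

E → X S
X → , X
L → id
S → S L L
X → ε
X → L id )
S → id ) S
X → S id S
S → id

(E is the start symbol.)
PREDICT(X → S id S) = (FIRST(RHS) \ {ε}) ∪ (FOLLOW(X) if ε ∈ FIRST(RHS), i.e. RHS ⇒* ε)
FIRST(S) = { 'id' }
FIRST(S id S) = { 'id' }
ε ∉ FIRST(S id S), so FOLLOW(X) is not added.
PREDICT(X → S id S) = { 'id' }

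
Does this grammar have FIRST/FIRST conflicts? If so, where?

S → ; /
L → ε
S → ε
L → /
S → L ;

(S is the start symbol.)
Yes. S → ';' '/' / S → L ';' on { ';' }

A FIRST/FIRST conflict occurs when two productions N → α and N → β for the same non-terminal have FIRST(α) ∩ FIRST(β) ≠ ∅ (with ε ∈ FIRST of a nullable right-hand side, so two nullable alternatives also conflict).

FIRST sets of the non-terminals at (or reachable through a nullable prefix from) the front of some alternative:
  FIRST(L) = { '/', ε }

Productions for S:
  S → ; /: FIRST = { ';' }
  S → ε: FIRST = { ε }
  S → L ;: FIRST = { '/', ';' }
Productions for L:
  L → ε: FIRST = { ε }
  L → /: FIRST = { '/' }

Conflict for S: S → ; / and S → L ;
  Overlap: { ';' }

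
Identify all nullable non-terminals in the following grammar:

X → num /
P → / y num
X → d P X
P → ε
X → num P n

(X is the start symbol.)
ε-productions: P → ε
So P is immediately nullable.
No further non-terminal can be added: every production for the remaining non-terminals contains a terminal or a non-nullable non-terminal.
Nullable = { 'P' }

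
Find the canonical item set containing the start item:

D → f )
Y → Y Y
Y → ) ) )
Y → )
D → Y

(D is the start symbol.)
First, augment the grammar with D' → D
I₀ = CLOSURE({ [D' → . D] }):
  [D' → . D] has the dot before D: add [D → . f )], [D → . Y]
  [D → . Y] has the dot before Y: add [Y → . Y Y], [Y → . ) ) )], [Y → . )]
No further items can be added.

I₀ = { [D → . Y], [D → . f )], [D' → . D], [Y → . ) ) )], [Y → . )], [Y → . Y Y] }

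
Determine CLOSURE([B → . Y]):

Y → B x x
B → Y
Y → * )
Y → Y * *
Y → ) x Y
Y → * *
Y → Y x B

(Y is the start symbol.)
{ [B → . Y], [Y → . ) x Y], [Y → . * )], [Y → . * *], [Y → . B x x], [Y → . Y * *], [Y → . Y x B] }

To compute CLOSURE, for each item [A → α.Bβ] where B is a non-terminal, add [B → .γ] for all productions B → γ; repeat for the newly added items until nothing changes.

Start with: [B → . Y]
  [B → . Y] has the dot before Y: add [Y → . B x x], [Y → . * )], [Y → . Y * *], [Y → . ) x Y], [Y → . * *], [Y → . Y x B]
  [Y → . B x x] has the dot before B: all B-items already present
No further items can be added.

CLOSURE = { [B → . Y], [Y → . ) x Y], [Y → . * )], [Y → . * *], [Y → . B x x], [Y → . Y * *], [Y → . Y x B] }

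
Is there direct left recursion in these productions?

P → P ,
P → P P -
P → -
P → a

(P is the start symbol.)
Yes, P is left-recursive

Direct left recursion occurs when N → N α for some non-terminal N (the right-hand side begins with the left-hand side itself).

P → P ,: LEFT RECURSIVE (starts with P)
P → P P -: LEFT RECURSIVE (starts with P)
P → -: starts with '-'
P → a: starts with a

The grammar has direct left recursion on: P.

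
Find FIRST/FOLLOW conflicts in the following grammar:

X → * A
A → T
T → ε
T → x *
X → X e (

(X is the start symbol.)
A FIRST/FOLLOW conflict occurs when a non-terminal N has a nullable alternative N → β (β ⇒* ε) and another alternative N → α with FIRST(α) ∩ FOLLOW(N) ≠ ∅: on such a lookahead the parser cannot decide between expanding α and letting N vanish via β.

Nullable non-terminals: A, T.
A has a nullable alternative but only one production, so nothing to check.

T: nullable alternative(s) T → ε; FOLLOW(T) = { $, 'e' }
  T → ε: FIRST \ {ε} = { } — this is the only nullable alternative, skip
  T → x *: FIRST \ {ε} = { 'x' } — disjoint from FOLLOW(T)

X has no nullable alternative, so no FIRST/FOLLOW check is needed there.

No FIRST/FOLLOW conflicts found.

Answer: No FIRST/FOLLOW conflicts.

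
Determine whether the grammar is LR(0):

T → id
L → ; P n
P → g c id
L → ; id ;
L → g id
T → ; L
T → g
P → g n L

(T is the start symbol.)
Augment with T' → T and build the canonical LR(0) collection (I0 = CLOSURE({[T' → . T]}), then GOTO on every symbol after a dot until no new states appear). It has 18 states:
  I0: { [T → . ; L], [T → . g], [T → . id], [T' → . T] }  — shift
  I1: { [L → . ; P n], [L → . ; id ;], [L → . g id], [T → ; . L] }  — shift
  I2: { [T' → T .] }  — accept
  I3: { [T → g .] }  — reduce
  I4: { [T → id .] }  — reduce
  I5: { [L → ; . P n], [L → ; . id ;], [P → . g c id], [P → . g n L] }  — shift
  I6: { [T → ; L .] }  — reduce
  I7: { [L → g . id] }  — shift
  I8: { [L → g id .] }  — reduce
  I9: { [L → ; P . n] }  — shift
  I10: { [P → g . c id], [P → g . n L] }  — shift
  I11: { [L → ; id . ;] }  — shift
  I12: { [L → ; id ; .] }  — reduce
  I13: { [P → g c . id] }  — shift
  I14: { [L → . ; P n], [L → . ; id ;], [L → . g id], [P → g n . L] }  — shift
  I15: { [P → g n L .] }  — reduce
  I16: { [P → g c id .] }  — reduce
  I17: { [L → ; P n .] }  — reduce

Every state is either a pure shift/goto state or contains exactly one complete item and nothing to shift — no conflicts. The grammar is LR(0).

Answer: Yes, the grammar is LR(0)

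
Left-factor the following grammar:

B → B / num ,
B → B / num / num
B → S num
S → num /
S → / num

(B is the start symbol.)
B → B / num B'
B' → ,
B' → / num
B → S num
S → num /
S → / num

Left-factoring transforms A → αβ₁ | αβ₂ into A → αA' and A' → β₁ | β₂
(α is the longest common prefix among the alternatives). Repeat until
no nonterminal has two alternatives with a common prefix.

Round 1: B has alternatives sharing prefix 'B / num'. Introduce B': B → B / num B'
  Add: B' → ,
  Add: B' → / num

No remaining common prefixes — done.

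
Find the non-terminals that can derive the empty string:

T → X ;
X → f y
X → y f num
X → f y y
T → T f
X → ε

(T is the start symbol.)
ε-productions: X → ε
So X is immediately nullable.
No further non-terminal can be added: every production for the remaining non-terminals contains a terminal or a non-nullable non-terminal.
Nullable = { 'X' }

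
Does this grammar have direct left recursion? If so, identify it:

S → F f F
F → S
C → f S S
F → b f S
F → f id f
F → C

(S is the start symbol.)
No direct left recursion

Direct left recursion occurs when N → N α for some non-terminal N (the right-hand side begins with the left-hand side itself).

S → F f F: starts with F
F → S: starts with S
C → f S S: starts with f
F → b f S: starts with b
F → f id f: starts with f
F → C: starts with C

No direct left recursion found.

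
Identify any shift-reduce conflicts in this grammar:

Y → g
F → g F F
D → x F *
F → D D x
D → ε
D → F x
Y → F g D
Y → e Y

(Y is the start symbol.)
Augment with Y' → Y and build the canonical LR(0) collection (I0 = CLOSURE({[Y' → . Y]}), then GOTO on every symbol after a dot until no new states appear). It has 20 states:
  I0: { [D → . F x], [D → . x F *], [D → .], [F → . D D x], [F → . g F F], [Y → . F g D], [Y → . e Y], [Y → . g], [Y' → . Y] }  — shift, reduce
  I1: { [D → . F x], [D → . x F *], [D → .], [F → . D D x], [F → . g F F], [F → D . D x] }  — shift, reduce
  I2: { [D → F . x], [Y → F . g D] }  — shift
  I3: { [Y' → Y .] }  — accept
  I4: { [D → . F x], [D → . x F *], [D → .], [F → . D D x], [F → . g F F], [Y → . F g D], [Y → . e Y], [Y → . g], [Y → e . Y] }  — shift, reduce
  I5: { [D → . F x], [D → . x F *], [D → .], [F → . D D x], [F → . g F F], [F → g . F F], [Y → g .] }  — shift, 2 reduces
  I6: { [D → . F x], [D → . x F *], [D → .], [D → x . F *], [F → . D D x], [F → . g F F] }  — shift, reduce
  I7: { [D → F . x], [D → x F . *] }  — shift
  I8: { [D → . F x], [D → . x F *], [D → .], [F → . D D x], [F → . g F F], [F → g . F F] }  — shift, reduce
  I9: { [D → . F x], [D → . x F *], [D → .], [D → F . x], [F → . D D x], [F → . g F F], [F → g F . F] }  — shift, reduce
  I10: { [D → F . x], [F → g F F .] }  — shift, reduce
  I11: { [D → . F x], [D → . x F *], [D → .], [D → F x .], [D → x . F *], [F → . D D x], [F → . g F F] }  — shift, 2 reduces
  I12: { [D → F x .] }  — reduce
  I13: { [D → x F * .] }  — reduce
  I14: { [Y → e Y .] }  — reduce
  I15: { [D → . F x], [D → . x F *], [D → .], [F → . D D x], [F → . g F F], [Y → F g . D] }  — shift, reduce
  I16: { [D → . F x], [D → . x F *], [D → .], [F → . D D x], [F → . g F F], [F → D . D x], [Y → F g D .] }  — shift, 2 reduces
  I17: { [D → F . x] }  — shift
  I18: { [D → . F x], [D → . x F *], [D → .], [F → . D D x], [F → . g F F], [F → D . D x], [F → D D . x] }  — shift, reduce
  I19: { [D → . F x], [D → . x F *], [D → .], [D → x . F *], [F → . D D x], [F → . g F F], [F → D D x .] }  — shift, 2 reduces

I0 contains reduce item [D → .] and shift items [D → . x F *], [F → . g F F], [Y → . e Y], [Y → . g] — shift-reduce conflict.
I1 contains reduce item [D → .] and shift items [D → . x F *], [F → . g F F] — shift-reduce conflict.
I4 contains reduce item [D → .] and shift items [D → . x F *], [F → . g F F], [Y → . e Y], [Y → . g] — shift-reduce conflict.
I5 contains reduce items [D → .], [Y → g .] and shift items [D → . x F *], [F → . g F F] — shift-reduce conflict.
I6 contains reduce item [D → .] and shift items [D → . x F *], [F → . g F F] — shift-reduce conflict.
I8 contains reduce item [D → .] and shift items [D → . x F *], [F → . g F F] — shift-reduce conflict.
I9 contains reduce item [D → .] and shift items [D → F . x], [D → . x F *], [F → . g F F] — shift-reduce conflict.
I10 contains reduce item [F → g F F .] and shift item [D → F . x] — shift-reduce conflict.
I11 contains reduce items [D → .], [D → F x .] and shift items [D → . x F *], [F → . g F F] — shift-reduce conflict.
I15 contains reduce item [D → .] and shift items [D → . x F *], [F → . g F F] — shift-reduce conflict.
I16 contains reduce items [D → .], [Y → F g D .] and shift items [D → . x F *], [F → . g F F] — shift-reduce conflict.
I18 contains reduce item [D → .] and shift items [D → . x F *], [F → D D . x], [F → . g F F] — shift-reduce conflict.
I19 contains reduce items [D → .], [F → D D x .] and shift items [D → . x F *], [F → . g F F] — shift-reduce conflict.

Answer: Yes — I0: [D → .] vs [D → . x F *]; I1: [D → .] vs [D → . x F *]; I4: [D → .] vs [D → . x F *]; I5: [D → .] vs [D → . x F *]; I6: [D → .] vs [D → . x F *]; I8: [D → .] vs [D → . x F *]; I9: [D → .] vs [D → F . x]; I10: [F → g F F .] vs [D → F . x]; I11: [D → .] vs [D → . x F *]; I15: [D → .] vs [D → . x F *]; I16: [D → .] vs [D → . x F *]; I18: [D → .] vs [D → . x F *]; I19: [D → .] vs [D → . x F *]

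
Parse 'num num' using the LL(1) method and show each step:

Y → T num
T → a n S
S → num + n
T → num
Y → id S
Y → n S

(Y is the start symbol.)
LL(1) parsing maintains a stack (initially the start symbol over $) and the input. At each step: if the stack top is a terminal, match it against the current input token; if it is a non-terminal N, replace it with the RHS of M[N, lookahead] (the unique production whose predict set contains the lookahead).

Stack is shown with the top on the left.

Stack      Input      Action
----------------------------
Y $        num num $  output Y → T num
T num $    num num $  output T → num
num num $  num num $  match 'num'
num $      num $      match 'num'
$          $          accept

The string is accepted.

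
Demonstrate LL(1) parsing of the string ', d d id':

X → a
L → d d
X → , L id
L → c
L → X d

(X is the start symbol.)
LL(1) parsing maintains a stack (initially the start symbol over $) and the input. At each step: if the stack top is a terminal, match it against the current input token; if it is a non-terminal N, replace it with the RHS of M[N, lookahead] (the unique production whose predict set contains the lookahead).

Stack is shown with the top on the left.

Stack     Input       Action
----------------------------
X $       , d d id $  output X → , L id
, L id $  , d d id $  match ','
L id $    d d id $    output L → d d
d d id $  d d id $    match 'd'
d id $    d id $      match 'd'
id $      id $        match 'id'
$         $           accept

The string is accepted.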